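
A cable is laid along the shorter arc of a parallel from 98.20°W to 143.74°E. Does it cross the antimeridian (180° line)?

Yes

Naïve |143.74 − -98.20| = 241.94° > 180°, so the shorter arc goes the other way round — across 180°.
Signed shortest Δλ = ((143.74 − -98.20 + 180) mod 360) − 180 = -118.06°.
Going west by 118.06° from -98.20° passes through 180° before reaching +143.74°.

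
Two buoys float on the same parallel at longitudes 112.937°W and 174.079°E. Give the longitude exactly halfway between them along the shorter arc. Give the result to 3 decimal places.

Signed shortest Δλ from -112.937° to +174.079° is -72.984°.
Midpoint longitude = -112.937° + (-72.984°)/2 = -112.937° − 36.492° = -149.429°.
(The naïve average (-112.937 + +174.079)/2 = 30.571° is on the wrong side of the globe.)

149.429°W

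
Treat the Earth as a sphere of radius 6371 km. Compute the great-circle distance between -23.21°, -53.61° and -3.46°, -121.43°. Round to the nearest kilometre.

Δλ = -121.43 − -53.61 = -67.82°.
Δφ = -3.46 − -23.21 = 19.75°.
a = sin²(Δφ/2) + cos φ₁ · cos φ₂ · sin²(Δλ/2) = 0.314942.
c = 2·atan2(√a, √(1−a)) = 1.19166 rad → d = 6371·c ≈ 7592.08 km.

7592 km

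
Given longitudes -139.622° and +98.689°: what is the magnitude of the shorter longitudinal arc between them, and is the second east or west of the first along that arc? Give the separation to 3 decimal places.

Raw difference: 98.689 − -139.622 = 238.311°.
Normalise into (−180°, 180°]: 238.311° − 360° = -121.689°.
Negative ⇒ the second point lies to the west; separation 121.689°.

121.689° west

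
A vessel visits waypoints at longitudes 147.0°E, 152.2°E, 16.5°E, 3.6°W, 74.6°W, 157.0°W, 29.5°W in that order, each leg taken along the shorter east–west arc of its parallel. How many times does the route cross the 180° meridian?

0

Leg 1: +147.0° → +152.2°, shortest Δλ = 5.2° (east) — does not cross 180°.
Leg 2: +152.2° → +16.5°, shortest Δλ = -135.7° (west) — does not cross 180°.
Leg 3: +16.5° → -3.6°, shortest Δλ = -20.1° (west) — does not cross 180°.
Leg 4: -3.6° → -74.6°, shortest Δλ = -71.0° (west) — does not cross 180°.
Leg 5: -74.6° → -157.0°, shortest Δλ = -82.4° (west) — does not cross 180°.
Leg 6: -157.0° → -29.5°, shortest Δλ = 127.5° (east) — does not cross 180°.
Total crossings: 0.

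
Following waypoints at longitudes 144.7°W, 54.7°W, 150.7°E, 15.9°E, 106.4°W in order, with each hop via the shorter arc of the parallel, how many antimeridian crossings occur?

Leg 1: -144.7° → -54.7°, shortest Δλ = 90.0° (east) — does not cross 180°.
Leg 2: -54.7° → +150.7°, shortest Δλ = -154.6° (west) — crosses 180°.
Leg 3: +150.7° → +15.9°, shortest Δλ = -134.8° (west) — does not cross 180°.
Leg 4: +15.9° → -106.4°, shortest Δλ = -122.3° (west) — does not cross 180°.
Total crossings: 1.

1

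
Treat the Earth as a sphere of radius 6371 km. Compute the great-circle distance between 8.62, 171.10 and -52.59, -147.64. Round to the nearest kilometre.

Δλ = -147.64 − 171.10 = -318.74°; wrapped into (−180°, 180°]: 41.26°.
Δφ = -52.59 − 8.62 = -61.21°.
a = sin²(Δφ/2) + cos φ₁ · cos φ₂ · sin²(Δλ/2) = 0.333763.
c = 2·atan2(√a, √(1−a)) = 1.23187 rad → d = 6371·c ≈ 7848.25 km.

7848 km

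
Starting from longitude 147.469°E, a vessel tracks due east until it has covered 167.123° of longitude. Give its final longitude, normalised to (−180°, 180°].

45.408°W

Start at +147.469°; shift +167.123° → +314.592°.
+314.592° lies outside (−180°, 180°]; subtract 360° → -45.408°.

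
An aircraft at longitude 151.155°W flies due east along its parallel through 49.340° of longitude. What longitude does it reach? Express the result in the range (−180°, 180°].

101.815°W

Start at -151.155°; shift +49.340° → -101.815°.
-101.815° already lies in (−180°, 180°].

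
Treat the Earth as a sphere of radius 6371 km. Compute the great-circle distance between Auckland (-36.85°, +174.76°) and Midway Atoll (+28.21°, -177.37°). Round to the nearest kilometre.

Δλ = -177.37 − 174.76 = -352.13°; wrapped into (−180°, 180°]: 7.87°.
Δφ = 28.21 − -36.85 = 65.06°.
a = sin²(Δφ/2) + cos φ₁ · cos φ₂ · sin²(Δλ/2) = 0.292486.
c = 2·atan2(√a, √(1−a)) = 1.14282 rad → d = 6371·c ≈ 7280.93 km.

7281 km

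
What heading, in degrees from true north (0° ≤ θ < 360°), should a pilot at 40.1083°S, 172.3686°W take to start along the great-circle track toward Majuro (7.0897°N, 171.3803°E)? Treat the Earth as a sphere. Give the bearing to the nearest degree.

Δλ = 171.3803 − -172.3686 = 343.7489°; wrapped into (−180°, 180°]: -16.2511°.
θ = atan2( sin Δλ · cos φ₂ , cos φ₁ · sin φ₂ − sin φ₁ · cos φ₂ · cos Δλ )
  = atan2(-0.27771, 0.70816) = -21.413° → normalised to [0°, 360°): 338.587°.

339°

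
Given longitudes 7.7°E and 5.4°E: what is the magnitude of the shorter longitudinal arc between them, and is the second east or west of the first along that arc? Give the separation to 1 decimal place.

2.3° west

Raw difference: 5.4 − 7.7 = -2.3°.
Normalise into (−180°, 180°]: -2.3° stays -2.3°.
Negative ⇒ the second point lies to the west; separation 2.3°.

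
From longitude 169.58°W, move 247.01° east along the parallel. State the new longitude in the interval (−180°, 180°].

77.43°E

Start at -169.58°; shift +247.01° → +77.43°.
+77.43° already lies in (−180°, 180°].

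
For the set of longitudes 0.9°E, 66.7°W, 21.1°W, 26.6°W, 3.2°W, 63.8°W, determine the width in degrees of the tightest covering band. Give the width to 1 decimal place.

67.6°

Sort the longitudes: -66.7°, -63.8°, -26.6°, -21.1°, -3.2°, +0.9°.
Eastward gaps between consecutive values (wrapping around): 2.9°, 37.2°, 5.5°, 17.9°, 4.1°, 292.4°.
Largest gap = 292.4° ⇒ minimal covering band is its complement: 360° − 292.4° = 67.6°.
Band runs from -66.7° eastward to +0.9°.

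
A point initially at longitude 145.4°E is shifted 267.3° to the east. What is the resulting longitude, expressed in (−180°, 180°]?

52.7°E

Start at +145.4°; shift +267.3° → +412.7°.
+412.7° lies outside (−180°, 180°]; subtract 360° → +52.7°.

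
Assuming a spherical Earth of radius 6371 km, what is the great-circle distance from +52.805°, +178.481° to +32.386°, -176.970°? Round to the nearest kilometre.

Δλ = -176.970 − 178.481 = -355.451°; wrapped into (−180°, 180°]: 4.549°.
Δφ = 32.386 − 52.805 = -20.419°.
a = sin²(Δφ/2) + cos φ₁ · cos φ₂ · sin²(Δλ/2) = 0.032221.
c = 2·atan2(√a, √(1−a)) = 0.36096 rad → d = 6371·c ≈ 2299.68 km.

2300 km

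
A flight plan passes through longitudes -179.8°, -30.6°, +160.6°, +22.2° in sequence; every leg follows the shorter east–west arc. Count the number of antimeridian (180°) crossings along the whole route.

1

Leg 1: -179.8° → -30.6°, shortest Δλ = 149.2° (east) — does not cross 180°.
Leg 2: -30.6° → +160.6°, shortest Δλ = -168.8° (west) — crosses 180°.
Leg 3: +160.6° → +22.2°, shortest Δλ = -138.4° (west) — does not cross 180°.
Total crossings: 1.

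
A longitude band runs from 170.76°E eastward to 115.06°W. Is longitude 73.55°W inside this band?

No

Band width going east from +170.76° to -115.06°: ((-115.06 − 170.76) mod 360) = 74.18°.
Offset of -73.55° east of the west edge: ((-73.55 − 170.76) mod 360) = 115.69°.
115.69° > 74.18° ⇒ outside.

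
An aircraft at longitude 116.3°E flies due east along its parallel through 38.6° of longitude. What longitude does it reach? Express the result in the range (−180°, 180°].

Start at +116.3°; shift +38.6° → +154.9°.
+154.9° already lies in (−180°, 180°].

154.9°E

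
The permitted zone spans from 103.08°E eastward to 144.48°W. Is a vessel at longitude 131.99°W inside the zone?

No

Band width going east from +103.08° to -144.48°: ((-144.48 − 103.08) mod 360) = 112.44°.
Offset of -131.99° east of the west edge: ((-131.99 − 103.08) mod 360) = 124.93°.
124.93° > 112.44° ⇒ outside.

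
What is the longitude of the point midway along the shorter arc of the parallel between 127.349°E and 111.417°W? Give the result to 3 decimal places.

Signed shortest Δλ from +127.349° to -111.417° is +121.234°.
Midpoint longitude = +127.349° + (+121.234°)/2 = +127.349° + 60.617° = +187.966°.
Normalise into (−180°, 180°]: -172.034°.
(The naïve average (+127.349 + -111.417)/2 = 7.966° is on the wrong side of the globe.)

172.034°W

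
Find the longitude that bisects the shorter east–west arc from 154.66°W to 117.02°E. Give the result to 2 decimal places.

161.18°E

Signed shortest Δλ from -154.66° to +117.02° is -88.32°.
Midpoint longitude = -154.66° + (-88.32°)/2 = -154.66° − 44.16° = -198.82°.
Normalise into (−180°, 180°]: +161.18°.
(The naïve average (-154.66 + +117.02)/2 = -18.82° is on the wrong side of the globe.)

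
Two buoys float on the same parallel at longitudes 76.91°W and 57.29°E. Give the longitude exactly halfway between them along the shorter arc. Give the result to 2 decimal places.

Signed shortest Δλ from -76.91° to +57.29° is +134.20°.
Midpoint longitude = -76.91° + (+134.20°)/2 = -76.91° + 67.10° = -9.81°.

9.81°W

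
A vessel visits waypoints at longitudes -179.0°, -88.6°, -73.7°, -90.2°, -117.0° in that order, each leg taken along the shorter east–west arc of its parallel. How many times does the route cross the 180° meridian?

0

Leg 1: -179.0° → -88.6°, shortest Δλ = 90.4° (east) — does not cross 180°.
Leg 2: -88.6° → -73.7°, shortest Δλ = 14.9° (east) — does not cross 180°.
Leg 3: -73.7° → -90.2°, shortest Δλ = -16.5° (west) — does not cross 180°.
Leg 4: -90.2° → -117.0°, shortest Δλ = -26.8° (west) — does not cross 180°.
Total crossings: 0.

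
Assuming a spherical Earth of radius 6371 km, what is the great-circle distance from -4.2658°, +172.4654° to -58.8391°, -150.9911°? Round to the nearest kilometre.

Δλ = -150.9911 − 172.4654 = -323.4565°; wrapped into (−180°, 180°]: 36.5435°.
Δφ = -58.8391 − -4.2658 = -54.5733°.
a = sin²(Δφ/2) + cos φ₁ · cos φ₂ · sin²(Δλ/2) = 0.260892.
c = 2·atan2(√a, √(1−a)) = 1.07217 rad → d = 6371·c ≈ 6830.82 km.

6831 km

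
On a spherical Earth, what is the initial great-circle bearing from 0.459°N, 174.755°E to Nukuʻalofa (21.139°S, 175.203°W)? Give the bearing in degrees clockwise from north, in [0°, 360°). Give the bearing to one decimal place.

156.2°

Δλ = -175.203 − 174.755 = -349.958°; wrapped into (−180°, 180°]: 10.042°.
θ = atan2( sin Δλ · cos φ₂ , cos φ₁ · sin φ₂ − sin φ₁ · cos φ₂ · cos Δλ )
  = atan2(0.16264, -0.36798) = 156.156° → normalised to [0°, 360°): 156.156°.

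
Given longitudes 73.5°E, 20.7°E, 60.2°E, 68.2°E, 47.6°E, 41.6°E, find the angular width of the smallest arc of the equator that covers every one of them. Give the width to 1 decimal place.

Sort the longitudes: +20.7°, +41.6°, +47.6°, +60.2°, +68.2°, +73.5°.
Eastward gaps between consecutive values (wrapping around): 20.9°, 6.0°, 12.6°, 8.0°, 5.3°, 307.2°.
Largest gap = 307.2° ⇒ minimal covering band is its complement: 360° − 307.2° = 52.8°.
Band runs from +20.7° eastward to +73.5°.

52.8°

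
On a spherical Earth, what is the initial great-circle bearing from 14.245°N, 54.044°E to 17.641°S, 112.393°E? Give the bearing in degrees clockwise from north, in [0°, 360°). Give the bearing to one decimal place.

Δλ = 112.393 − 54.044 = 58.349°.
θ = atan2( sin Δλ · cos φ₂ , cos φ₁ · sin φ₂ − sin φ₁ · cos φ₂ · cos Δλ )
  = atan2(0.81123, -0.41678) = 117.193° → normalised to [0°, 360°): 117.193°.

117.2°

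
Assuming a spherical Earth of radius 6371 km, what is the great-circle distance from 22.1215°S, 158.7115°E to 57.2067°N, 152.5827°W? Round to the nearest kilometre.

9915 km

Δλ = -152.5827 − 158.7115 = -311.2942°; wrapped into (−180°, 180°]: 48.7058°.
Δφ = 57.2067 − -22.1215 = 79.3282°.
a = sin²(Δφ/2) + cos φ₁ · cos φ₂ · sin²(Δλ/2) = 0.492723.
c = 2·atan2(√a, √(1−a)) = 1.55624 rad → d = 6371·c ≈ 9914.82 km.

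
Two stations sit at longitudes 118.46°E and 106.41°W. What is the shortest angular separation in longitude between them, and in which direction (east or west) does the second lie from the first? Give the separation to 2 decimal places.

Raw difference: -106.41 − 118.46 = -224.87°.
Normalise into (−180°, 180°]: -224.87° + 360° = 135.13°.
Positive ⇒ the second point lies to the east; separation 135.13°.

135.13° east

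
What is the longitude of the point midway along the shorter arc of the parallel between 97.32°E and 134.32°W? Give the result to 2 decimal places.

Signed shortest Δλ from +97.32° to -134.32° is +128.36°.
Midpoint longitude = +97.32° + (+128.36°)/2 = +97.32° + 64.18° = +161.50°.
(The naïve average (+97.32 + -134.32)/2 = -18.5° is on the wrong side of the globe.)

161.50°E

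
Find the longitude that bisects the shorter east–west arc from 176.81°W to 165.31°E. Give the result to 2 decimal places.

Signed shortest Δλ from -176.81° to +165.31° is -17.88°.
Midpoint longitude = -176.81° + (-17.88°)/2 = -176.81° − 8.94° = -185.75°.
Normalise into (−180°, 180°]: +174.25°.
(The naïve average (-176.81 + +165.31)/2 = -5.75° is on the wrong side of the globe.)

174.25°E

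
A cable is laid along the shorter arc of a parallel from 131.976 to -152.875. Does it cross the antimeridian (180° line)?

Naïve |-152.875 − 131.976| = 284.851° > 180°, so the shorter arc goes the other way round — across 180°.
Signed shortest Δλ = ((-152.875 − 131.976 + 180) mod 360) − 180 = 75.149°.
Going east by 75.149° from +131.976° passes through 180° before reaching -152.875°.

Yes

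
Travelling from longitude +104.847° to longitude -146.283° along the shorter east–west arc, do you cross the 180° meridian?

Yes

Naïve |-146.283 − 104.847| = 251.13° > 180°, so the shorter arc goes the other way round — across 180°.
Signed shortest Δλ = ((-146.283 − 104.847 + 180) mod 360) − 180 = 108.87°.
Going east by 108.87° from +104.847° passes through 180° before reaching -146.283°.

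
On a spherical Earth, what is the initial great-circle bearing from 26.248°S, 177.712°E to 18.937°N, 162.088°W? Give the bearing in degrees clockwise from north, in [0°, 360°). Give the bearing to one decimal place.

Δλ = -162.088 − 177.712 = -339.800°; wrapped into (−180°, 180°]: 20.200°.
θ = atan2( sin Δλ · cos φ₂ , cos φ₁ · sin φ₂ − sin φ₁ · cos φ₂ · cos Δλ )
  = atan2(0.32661, 0.68366) = 25.536° → normalised to [0°, 360°): 25.536°.

25.5°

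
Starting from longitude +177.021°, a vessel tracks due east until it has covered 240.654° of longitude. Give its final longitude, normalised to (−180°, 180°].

+57.675°

Start at +177.021°; shift +240.654° → +417.675°.
+417.675° lies outside (−180°, 180°]; subtract 360° → +57.675°.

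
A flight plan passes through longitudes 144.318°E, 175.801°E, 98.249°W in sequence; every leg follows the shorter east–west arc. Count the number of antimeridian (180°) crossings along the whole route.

1

Leg 1: +144.318° → +175.801°, shortest Δλ = 31.483° (east) — does not cross 180°.
Leg 2: +175.801° → -98.249°, shortest Δλ = 85.95° (east) — crosses 180°.
Total crossings: 1.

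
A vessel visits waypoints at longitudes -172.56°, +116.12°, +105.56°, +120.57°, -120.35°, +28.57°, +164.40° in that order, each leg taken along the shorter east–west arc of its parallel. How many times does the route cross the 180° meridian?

2

Leg 1: -172.56° → +116.12°, shortest Δλ = -71.32° (west) — crosses 180°.
Leg 2: +116.12° → +105.56°, shortest Δλ = -10.56° (west) — does not cross 180°.
Leg 3: +105.56° → +120.57°, shortest Δλ = 15.01° (east) — does not cross 180°.
Leg 4: +120.57° → -120.35°, shortest Δλ = 119.08° (east) — crosses 180°.
Leg 5: -120.35° → +28.57°, shortest Δλ = 148.92° (east) — does not cross 180°.
Leg 6: +28.57° → +164.40°, shortest Δλ = 135.83° (east) — does not cross 180°.
Total crossings: 2.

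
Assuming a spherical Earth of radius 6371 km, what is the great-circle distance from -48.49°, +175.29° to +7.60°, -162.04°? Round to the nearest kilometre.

6619 km

Δλ = -162.04 − 175.29 = -337.33°; wrapped into (−180°, 180°]: 22.67°.
Δφ = 7.60 − -48.49 = 56.09°.
a = sin²(Δφ/2) + cos φ₁ · cos φ₂ · sin²(Δλ/2) = 0.246432.
c = 2·atan2(√a, √(1−a)) = 1.03894 rad → d = 6371·c ≈ 6619.08 km.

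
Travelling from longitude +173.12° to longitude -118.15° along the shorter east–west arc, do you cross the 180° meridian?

Yes

Naïve |-118.15 − 173.12| = 291.27° > 180°, so the shorter arc goes the other way round — across 180°.
Signed shortest Δλ = ((-118.15 − 173.12 + 180) mod 360) − 180 = 68.73°.
Going east by 68.73° from +173.12° passes through 180° before reaching -118.15°.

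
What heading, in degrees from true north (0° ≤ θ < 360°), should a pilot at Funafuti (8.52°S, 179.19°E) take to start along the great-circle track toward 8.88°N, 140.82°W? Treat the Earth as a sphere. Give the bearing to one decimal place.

Δλ = -140.82 − 179.19 = -320.01°; wrapped into (−180°, 180°]: 39.99°.
θ = atan2( sin Δλ · cos φ₂ , cos φ₁ · sin φ₂ − sin φ₁ · cos φ₂ · cos Δλ )
  = atan2(0.63495, 0.26481) = 67.361° → normalised to [0°, 360°): 67.361°.

67.4°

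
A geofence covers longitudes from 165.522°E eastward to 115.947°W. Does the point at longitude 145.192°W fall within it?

Band width going east from +165.522° to -115.947°: ((-115.947 − 165.522) mod 360) = 78.531°.
Offset of -145.192° east of the west edge: ((-145.192 − 165.522) mod 360) = 49.286°.
49.286° ≤ 78.531° ⇒ inside.

Yes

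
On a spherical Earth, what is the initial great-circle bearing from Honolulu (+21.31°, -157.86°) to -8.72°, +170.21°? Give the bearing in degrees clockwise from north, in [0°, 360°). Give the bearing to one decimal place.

Δλ = 170.21 − -157.86 = 328.07°; wrapped into (−180°, 180°]: -31.93°.
θ = atan2( sin Δλ · cos φ₂ , cos φ₁ · sin φ₂ − sin φ₁ · cos φ₂ · cos Δλ )
  = atan2(-0.52277, -0.44610) = -130.476° → normalised to [0°, 360°): 229.524°.

229.5°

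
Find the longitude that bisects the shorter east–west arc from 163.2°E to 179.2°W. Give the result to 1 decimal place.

Signed shortest Δλ from +163.2° to -179.2° is +17.6°.
Midpoint longitude = +163.2° + (+17.6°)/2 = +163.2° + 8.8° = +172.0°.
(The naïve average (+163.2 + -179.2)/2 = -8.0° is on the wrong side of the globe.)

172.0°E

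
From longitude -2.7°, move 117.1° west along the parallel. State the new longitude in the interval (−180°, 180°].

Start at -2.7°; shift −117.1° → -119.8°.
-119.8° already lies in (−180°, 180°].

-119.8°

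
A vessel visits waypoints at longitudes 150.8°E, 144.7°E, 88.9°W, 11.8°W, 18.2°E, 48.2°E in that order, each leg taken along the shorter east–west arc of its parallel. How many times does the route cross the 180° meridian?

1

Leg 1: +150.8° → +144.7°, shortest Δλ = -6.1° (west) — does not cross 180°.
Leg 2: +144.7° → -88.9°, shortest Δλ = 126.4° (east) — crosses 180°.
Leg 3: -88.9° → -11.8°, shortest Δλ = 77.1° (east) — does not cross 180°.
Leg 4: -11.8° → +18.2°, shortest Δλ = 30.0° (east) — does not cross 180°.
Leg 5: +18.2° → +48.2°, shortest Δλ = 30.0° (east) — does not cross 180°.
Total crossings: 1.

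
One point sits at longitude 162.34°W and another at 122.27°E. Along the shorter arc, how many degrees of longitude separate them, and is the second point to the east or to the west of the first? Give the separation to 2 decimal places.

Raw difference: 122.27 − -162.34 = 284.61°.
Normalise into (−180°, 180°]: 284.61° − 360° = -75.39°.
Negative ⇒ the second point lies to the west; separation 75.39°.

75.39° west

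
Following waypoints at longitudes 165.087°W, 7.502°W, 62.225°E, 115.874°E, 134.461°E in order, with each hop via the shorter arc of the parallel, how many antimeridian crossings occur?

0

Leg 1: -165.087° → -7.502°, shortest Δλ = 157.585° (east) — does not cross 180°.
Leg 2: -7.502° → +62.225°, shortest Δλ = 69.727° (east) — does not cross 180°.
Leg 3: +62.225° → +115.874°, shortest Δλ = 53.649° (east) — does not cross 180°.
Leg 4: +115.874° → +134.461°, shortest Δλ = 18.587° (east) — does not cross 180°.
Total crossings: 0.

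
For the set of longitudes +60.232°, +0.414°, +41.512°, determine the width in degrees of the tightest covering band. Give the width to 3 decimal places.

Sort the longitudes: +0.414°, +41.512°, +60.232°.
Eastward gaps between consecutive values (wrapping around): 41.098°, 18.720°, 300.182°.
Largest gap = 300.182° ⇒ minimal covering band is its complement: 360° − 300.182° = 59.818°.
Band runs from +0.414° eastward to +60.232°.

59.818°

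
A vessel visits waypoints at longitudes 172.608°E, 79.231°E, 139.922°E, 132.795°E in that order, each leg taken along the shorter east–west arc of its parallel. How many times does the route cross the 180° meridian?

0

Leg 1: +172.608° → +79.231°, shortest Δλ = -93.377° (west) — does not cross 180°.
Leg 2: +79.231° → +139.922°, shortest Δλ = 60.691° (east) — does not cross 180°.
Leg 3: +139.922° → +132.795°, shortest Δλ = -7.127° (west) — does not cross 180°.
Total crossings: 0.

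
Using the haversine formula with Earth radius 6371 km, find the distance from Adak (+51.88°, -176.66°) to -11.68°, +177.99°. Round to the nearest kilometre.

Δλ = 177.99 − -176.66 = 354.65°; wrapped into (−180°, 180°]: -5.35°.
Δφ = -11.68 − 51.88 = -63.56°.
a = sin²(Δφ/2) + cos φ₁ · cos φ₂ · sin²(Δλ/2) = 0.278687.
c = 2·atan2(√a, √(1−a)) = 1.11227 rad → d = 6371·c ≈ 7086.27 km.

7086 km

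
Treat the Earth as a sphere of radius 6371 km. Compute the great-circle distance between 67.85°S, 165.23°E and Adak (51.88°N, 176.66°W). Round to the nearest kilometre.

13398 km

Δλ = -176.66 − 165.23 = -341.89°; wrapped into (−180°, 180°]: 18.11°.
Δφ = 51.88 − -67.85 = 119.73°.
a = sin²(Δφ/2) + cos φ₁ · cos φ₂ · sin²(Δλ/2) = 0.753722.
c = 2·atan2(√a, √(1−a)) = 2.10301 rad → d = 6371·c ≈ 13398.29 km.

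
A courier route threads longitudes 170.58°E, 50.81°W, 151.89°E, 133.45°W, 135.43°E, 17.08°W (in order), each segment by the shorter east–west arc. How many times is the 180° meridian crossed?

Leg 1: +170.58° → -50.81°, shortest Δλ = 138.61° (east) — crosses 180°.
Leg 2: -50.81° → +151.89°, shortest Δλ = -157.3° (west) — crosses 180°.
Leg 3: +151.89° → -133.45°, shortest Δλ = 74.66° (east) — crosses 180°.
Leg 4: -133.45° → +135.43°, shortest Δλ = -91.12° (west) — crosses 180°.
Leg 5: +135.43° → -17.08°, shortest Δλ = -152.51° (west) — does not cross 180°.
Total crossings: 4.

4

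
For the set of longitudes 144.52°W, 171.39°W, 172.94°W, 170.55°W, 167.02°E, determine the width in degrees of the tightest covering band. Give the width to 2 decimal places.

Sort the longitudes: -172.94°, -171.39°, -170.55°, -144.52°, +167.02°.
Eastward gaps between consecutive values (wrapping around): 1.55°, 0.84°, 26.03°, 311.54°, 20.04°.
Largest gap = 311.54° ⇒ minimal covering band is its complement: 360° − 311.54° = 48.46°.
Band runs from +167.02° eastward to -144.52°, crossing the antimeridian.

48.46°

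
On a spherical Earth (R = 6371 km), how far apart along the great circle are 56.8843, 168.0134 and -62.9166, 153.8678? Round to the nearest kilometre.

13377 km

Δλ = 153.8678 − 168.0134 = -14.1456°.
Δφ = -62.9166 − 56.8843 = -119.8009°.
a = sin²(Δφ/2) + cos φ₁ · cos φ₂ · sin²(Δλ/2) = 0.752265.
c = 2·atan2(√a, √(1−a)) = 2.09963 rad → d = 6371·c ≈ 13376.77 km.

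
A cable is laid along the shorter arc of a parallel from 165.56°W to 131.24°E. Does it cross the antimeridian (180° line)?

Yes

Naïve |131.24 − -165.56| = 296.8° > 180°, so the shorter arc goes the other way round — across 180°.
Signed shortest Δλ = ((131.24 − -165.56 + 180) mod 360) − 180 = -63.2°.
Going west by 63.2° from -165.56° passes through 180° before reaching +131.24°.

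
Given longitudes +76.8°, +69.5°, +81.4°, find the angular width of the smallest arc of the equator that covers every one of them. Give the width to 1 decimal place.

Sort the longitudes: +69.5°, +76.8°, +81.4°.
Eastward gaps between consecutive values (wrapping around): 7.3°, 4.6°, 348.1°.
Largest gap = 348.1° ⇒ minimal covering band is its complement: 360° − 348.1° = 11.9°.
Band runs from +69.5° eastward to +81.4°.

11.9°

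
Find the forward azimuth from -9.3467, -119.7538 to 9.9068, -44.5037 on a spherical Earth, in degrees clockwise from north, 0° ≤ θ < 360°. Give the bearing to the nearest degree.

Δλ = -44.5037 − -119.7538 = 75.2501°.
θ = atan2( sin Δλ · cos φ₂ , cos φ₁ · sin φ₂ − sin φ₁ · cos φ₂ · cos Δλ )
  = atan2(0.95263, 0.21049) = 77.540° → normalised to [0°, 360°): 77.540°.

78°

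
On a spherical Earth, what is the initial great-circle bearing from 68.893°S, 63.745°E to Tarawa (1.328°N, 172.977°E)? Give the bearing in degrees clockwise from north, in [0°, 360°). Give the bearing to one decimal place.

107.6°

Δλ = 172.977 − 63.745 = 109.232°.
θ = atan2( sin Δλ · cos φ₂ , cos φ₁ · sin φ₂ − sin φ₁ · cos φ₂ · cos Δλ )
  = atan2(0.94394, -0.29887) = 107.569° → normalised to [0°, 360°): 107.569°.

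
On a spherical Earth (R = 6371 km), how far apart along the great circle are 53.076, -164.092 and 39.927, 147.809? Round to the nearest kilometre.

3874 km

Δλ = 147.809 − -164.092 = 311.901°; wrapped into (−180°, 180°]: -48.099°.
Δφ = 39.927 − 53.076 = -13.149°.
a = sin²(Δφ/2) + cos φ₁ · cos φ₂ · sin²(Δλ/2) = 0.089620.
c = 2·atan2(√a, √(1−a)) = 0.60806 rad → d = 6371·c ≈ 3873.93 km.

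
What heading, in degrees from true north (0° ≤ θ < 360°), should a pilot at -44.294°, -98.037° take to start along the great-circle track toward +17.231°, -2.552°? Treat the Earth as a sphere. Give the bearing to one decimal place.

Δλ = -2.552 − -98.037 = 95.485°.
θ = atan2( sin Δλ · cos φ₂ , cos φ₁ · sin φ₂ − sin φ₁ · cos φ₂ · cos Δλ )
  = atan2(0.95074, 0.14827) = 81.136° → normalised to [0°, 360°): 81.136°.

81.1°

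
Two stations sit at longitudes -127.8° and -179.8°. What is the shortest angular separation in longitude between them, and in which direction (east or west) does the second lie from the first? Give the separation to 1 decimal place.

Raw difference: -179.8 − -127.8 = -52.0°.
Normalise into (−180°, 180°]: -52.0° stays -52.0°.
Negative ⇒ the second point lies to the west; separation 52.0°.

52.0° west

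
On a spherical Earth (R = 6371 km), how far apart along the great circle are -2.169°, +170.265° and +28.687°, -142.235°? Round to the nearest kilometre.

6112 km

Δλ = -142.235 − 170.265 = -312.500°; wrapped into (−180°, 180°]: 47.500°.
Δφ = 28.687 − -2.169 = 30.856°.
a = sin²(Δφ/2) + cos φ₁ · cos φ₂ · sin²(Δλ/2) = 0.212964.
c = 2·atan2(√a, √(1−a)) = 0.95933 rad → d = 6371·c ≈ 6111.86 km.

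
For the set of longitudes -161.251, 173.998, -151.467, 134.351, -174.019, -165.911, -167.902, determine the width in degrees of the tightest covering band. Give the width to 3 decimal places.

74.182°

Sort the longitudes: -174.019°, -167.902°, -165.911°, -161.251°, -151.467°, +134.351°, +173.998°.
Eastward gaps between consecutive values (wrapping around): 6.117°, 1.991°, 4.660°, 9.784°, 285.818°, 39.647°, 11.983°.
Largest gap = 285.818° ⇒ minimal covering band is its complement: 360° − 285.818° = 74.182°.
Band runs from +134.351° eastward to -151.467°, crossing the antimeridian.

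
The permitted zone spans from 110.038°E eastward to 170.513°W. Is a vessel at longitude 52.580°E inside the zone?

Band width going east from +110.038° to -170.513°: ((-170.513 − 110.038) mod 360) = 79.449°.
Offset of +52.580° east of the west edge: ((52.580 − 110.038) mod 360) = 302.542°.
302.542° > 79.449° ⇒ outside.

No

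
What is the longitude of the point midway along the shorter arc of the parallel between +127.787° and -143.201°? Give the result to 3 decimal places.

+172.293°

Signed shortest Δλ from +127.787° to -143.201° is +89.012°.
Midpoint longitude = +127.787° + (+89.012°)/2 = +127.787° + 44.506° = +172.293°.
(The naïve average (+127.787 + -143.201)/2 = -7.707° is on the wrong side of the globe.)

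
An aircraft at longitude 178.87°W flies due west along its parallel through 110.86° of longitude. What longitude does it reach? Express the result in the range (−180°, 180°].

70.27°E

Start at -178.87°; shift −110.86° → -289.73°.
-289.73° lies outside (−180°, 180°]; add 360° → +70.27°.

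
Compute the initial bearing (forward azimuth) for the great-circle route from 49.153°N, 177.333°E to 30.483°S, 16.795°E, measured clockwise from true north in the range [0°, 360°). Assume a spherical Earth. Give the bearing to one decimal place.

Δλ = 16.795 − 177.333 = -160.538°.
θ = atan2( sin Δλ · cos φ₂ , cos φ₁ · sin φ₂ − sin φ₁ · cos φ₂ · cos Δλ )
  = atan2(-0.28713, 0.28287) = -45.428° → normalised to [0°, 360°): 314.572°.

314.6°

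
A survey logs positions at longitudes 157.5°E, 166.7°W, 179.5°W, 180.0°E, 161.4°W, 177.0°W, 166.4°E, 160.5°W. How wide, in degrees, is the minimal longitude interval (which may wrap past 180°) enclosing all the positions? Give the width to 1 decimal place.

42.0°

Sort the longitudes: -179.5°, -177.0°, -166.7°, -161.4°, -160.5°, +157.5°, +166.4°, +180.0°.
Eastward gaps between consecutive values (wrapping around): 2.5°, 10.3°, 5.3°, 0.9°, 318.0°, 8.9°, 13.6°, 0.5°.
Largest gap = 318.0° ⇒ minimal covering band is its complement: 360° − 318.0° = 42.0°.
Band runs from +157.5° eastward to -160.5°, crossing the antimeridian.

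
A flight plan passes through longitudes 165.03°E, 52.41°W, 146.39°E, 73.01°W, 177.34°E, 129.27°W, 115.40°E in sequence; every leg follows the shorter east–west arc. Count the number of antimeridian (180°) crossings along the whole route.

6

Leg 1: +165.03° → -52.41°, shortest Δλ = 142.56° (east) — crosses 180°.
Leg 2: -52.41° → +146.39°, shortest Δλ = -161.2° (west) — crosses 180°.
Leg 3: +146.39° → -73.01°, shortest Δλ = 140.6° (east) — crosses 180°.
Leg 4: -73.01° → +177.34°, shortest Δλ = -109.65° (west) — crosses 180°.
Leg 5: +177.34° → -129.27°, shortest Δλ = 53.39° (east) — crosses 180°.
Leg 6: -129.27° → +115.40°, shortest Δλ = -115.33° (west) — crosses 180°.
Total crossings: 6.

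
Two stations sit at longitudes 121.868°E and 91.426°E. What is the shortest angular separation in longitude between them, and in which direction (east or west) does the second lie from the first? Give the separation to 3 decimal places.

30.442° west

Raw difference: 91.426 − 121.868 = -30.442°.
Normalise into (−180°, 180°]: -30.442° stays -30.442°.
Negative ⇒ the second point lies to the west; separation 30.442°.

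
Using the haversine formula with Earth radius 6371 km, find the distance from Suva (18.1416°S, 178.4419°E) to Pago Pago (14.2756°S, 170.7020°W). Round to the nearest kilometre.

1236 km

Δλ = -170.7020 − 178.4419 = -349.1439°; wrapped into (−180°, 180°]: 10.8561°.
Δφ = -14.2756 − -18.1416 = 3.8660°.
a = sin²(Δφ/2) + cos φ₁ · cos φ₂ · sin²(Δλ/2) = 0.009379.
c = 2·atan2(√a, √(1−a)) = 0.19399 rad → d = 6371·c ≈ 1235.92 km.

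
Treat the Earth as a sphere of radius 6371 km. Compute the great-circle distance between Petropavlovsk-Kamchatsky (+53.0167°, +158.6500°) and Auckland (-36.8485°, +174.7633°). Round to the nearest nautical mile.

Δλ = 174.7633 − 158.6500 = 16.1133°.
Δφ = -36.8485 − 53.0167 = -89.8652°.
a = sin²(Δφ/2) + cos φ₁ · cos φ₂ · sin²(Δλ/2) = 0.508280.
c = 2·atan2(√a, √(1−a)) = 1.58736 rad → d = 6371·c ≈ 10113.05 km ≈ 5460.61 nmi.

5461 nmi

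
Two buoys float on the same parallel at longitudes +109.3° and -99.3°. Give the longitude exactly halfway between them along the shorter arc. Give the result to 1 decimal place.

-175.0°

Signed shortest Δλ from +109.3° to -99.3° is +151.4°.
Midpoint longitude = +109.3° + (+151.4°)/2 = +109.3° + 75.7° = +185.0°.
Normalise into (−180°, 180°]: -175.0°.
(The naïve average (+109.3 + -99.3)/2 = 5.0° is on the wrong side of the globe.)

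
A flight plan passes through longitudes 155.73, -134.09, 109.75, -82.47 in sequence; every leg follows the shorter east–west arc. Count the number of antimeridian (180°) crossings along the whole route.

Leg 1: +155.73° → -134.09°, shortest Δλ = 70.18° (east) — crosses 180°.
Leg 2: -134.09° → +109.75°, shortest Δλ = -116.16° (west) — crosses 180°.
Leg 3: +109.75° → -82.47°, shortest Δλ = 167.78° (east) — crosses 180°.
Total crossings: 3.

3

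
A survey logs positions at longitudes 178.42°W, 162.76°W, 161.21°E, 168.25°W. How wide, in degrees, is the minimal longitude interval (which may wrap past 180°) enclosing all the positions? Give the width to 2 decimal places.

36.03°

Sort the longitudes: -178.42°, -168.25°, -162.76°, +161.21°.
Eastward gaps between consecutive values (wrapping around): 10.17°, 5.49°, 323.97°, 20.37°.
Largest gap = 323.97° ⇒ minimal covering band is its complement: 360° − 323.97° = 36.03°.
Band runs from +161.21° eastward to -162.76°, crossing the antimeridian.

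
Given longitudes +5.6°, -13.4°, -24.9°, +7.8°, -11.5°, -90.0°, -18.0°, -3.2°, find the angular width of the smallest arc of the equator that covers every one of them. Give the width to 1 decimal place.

97.8°

Sort the longitudes: -90.0°, -24.9°, -18.0°, -13.4°, -11.5°, -3.2°, +5.6°, +7.8°.
Eastward gaps between consecutive values (wrapping around): 65.1°, 6.9°, 4.6°, 1.9°, 8.3°, 8.8°, 2.2°, 262.2°.
Largest gap = 262.2° ⇒ minimal covering band is its complement: 360° − 262.2° = 97.8°.
Band runs from -90.0° eastward to +7.8°.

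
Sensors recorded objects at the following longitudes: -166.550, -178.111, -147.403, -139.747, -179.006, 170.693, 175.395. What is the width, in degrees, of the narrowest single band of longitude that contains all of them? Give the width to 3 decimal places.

Sort the longitudes: -179.006°, -178.111°, -166.550°, -147.403°, -139.747°, +170.693°, +175.395°.
Eastward gaps between consecutive values (wrapping around): 0.895°, 11.561°, 19.147°, 7.656°, 310.440°, 4.702°, 5.599°.
Largest gap = 310.440° ⇒ minimal covering band is its complement: 360° − 310.440° = 49.560°.
Band runs from +170.693° eastward to -139.747°, crossing the antimeridian.

49.560°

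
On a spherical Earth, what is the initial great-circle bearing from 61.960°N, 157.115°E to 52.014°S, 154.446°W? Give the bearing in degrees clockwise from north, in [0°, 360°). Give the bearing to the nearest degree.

Δλ = -154.446 − 157.115 = -311.561°; wrapped into (−180°, 180°]: 48.439°.
θ = atan2( sin Δλ · cos φ₂ , cos φ₁ · sin φ₂ − sin φ₁ · cos φ₂ · cos Δλ )
  = atan2(0.46052, -0.73089) = 147.785° → normalised to [0°, 360°): 147.785°.

148°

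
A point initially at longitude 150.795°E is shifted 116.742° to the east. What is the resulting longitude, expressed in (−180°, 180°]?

Start at +150.795°; shift +116.742° → +267.537°.
+267.537° lies outside (−180°, 180°]; subtract 360° → -92.463°.

92.463°W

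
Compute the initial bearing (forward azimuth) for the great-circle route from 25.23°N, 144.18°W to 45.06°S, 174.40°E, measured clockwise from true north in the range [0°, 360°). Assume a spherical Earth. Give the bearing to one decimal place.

208.3°

Δλ = 174.40 − -144.18 = 318.58°; wrapped into (−180°, 180°]: -41.42°.
θ = atan2( sin Δλ · cos φ₂ , cos φ₁ · sin φ₂ − sin φ₁ · cos φ₂ · cos Δλ )
  = atan2(-0.46731, -0.86610) = -151.651° → normalised to [0°, 360°): 208.349°.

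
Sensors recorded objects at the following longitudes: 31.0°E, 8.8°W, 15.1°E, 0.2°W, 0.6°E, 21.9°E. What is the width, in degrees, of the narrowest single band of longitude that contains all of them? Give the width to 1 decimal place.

39.8°

Sort the longitudes: -8.8°, -0.2°, +0.6°, +15.1°, +21.9°, +31.0°.
Eastward gaps between consecutive values (wrapping around): 8.6°, 0.8°, 14.5°, 6.8°, 9.1°, 320.2°.
Largest gap = 320.2° ⇒ minimal covering band is its complement: 360° − 320.2° = 39.8°.
Band runs from -8.8° eastward to +31.0°.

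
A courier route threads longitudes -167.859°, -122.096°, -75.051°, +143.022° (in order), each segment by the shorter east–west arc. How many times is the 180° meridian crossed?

1

Leg 1: -167.859° → -122.096°, shortest Δλ = 45.763° (east) — does not cross 180°.
Leg 2: -122.096° → -75.051°, shortest Δλ = 47.045° (east) — does not cross 180°.
Leg 3: -75.051° → +143.022°, shortest Δλ = -141.927° (west) — crosses 180°.
Total crossings: 1.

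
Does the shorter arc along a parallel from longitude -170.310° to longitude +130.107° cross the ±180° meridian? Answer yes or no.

Yes

Naïve |130.107 − -170.310| = 300.417° > 180°, so the shorter arc goes the other way round — across 180°.
Signed shortest Δλ = ((130.107 − -170.310 + 180) mod 360) − 180 = -59.583°.
Going west by 59.583° from -170.310° passes through 180° before reaching +130.107°.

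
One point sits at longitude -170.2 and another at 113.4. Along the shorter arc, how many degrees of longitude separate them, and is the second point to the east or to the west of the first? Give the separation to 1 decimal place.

Raw difference: 113.4 − -170.2 = 283.6°.
Normalise into (−180°, 180°]: 283.6° − 360° = -76.4°.
Negative ⇒ the second point lies to the west; separation 76.4°.

76.4° west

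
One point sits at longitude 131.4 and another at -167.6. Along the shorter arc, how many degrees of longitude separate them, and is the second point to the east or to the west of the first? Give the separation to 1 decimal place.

Raw difference: -167.6 − 131.4 = -299.0°.
Normalise into (−180°, 180°]: -299.0° + 360° = 61.0°.
Positive ⇒ the second point lies to the east; separation 61.0°.

61.0° east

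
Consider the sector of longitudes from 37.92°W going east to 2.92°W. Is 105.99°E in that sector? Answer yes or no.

Band width going east from -37.92° to -2.92°: ((-2.92 − -37.92) mod 360) = 35.00°.
Offset of +105.99° east of the west edge: ((105.99 − -37.92) mod 360) = 143.91°.
143.91° > 35.00° ⇒ outside.

No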